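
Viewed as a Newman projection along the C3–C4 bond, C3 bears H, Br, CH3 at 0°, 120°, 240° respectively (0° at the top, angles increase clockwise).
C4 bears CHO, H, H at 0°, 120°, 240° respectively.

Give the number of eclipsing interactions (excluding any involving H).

0

Every eclipsing pair involves H, so the count is 0.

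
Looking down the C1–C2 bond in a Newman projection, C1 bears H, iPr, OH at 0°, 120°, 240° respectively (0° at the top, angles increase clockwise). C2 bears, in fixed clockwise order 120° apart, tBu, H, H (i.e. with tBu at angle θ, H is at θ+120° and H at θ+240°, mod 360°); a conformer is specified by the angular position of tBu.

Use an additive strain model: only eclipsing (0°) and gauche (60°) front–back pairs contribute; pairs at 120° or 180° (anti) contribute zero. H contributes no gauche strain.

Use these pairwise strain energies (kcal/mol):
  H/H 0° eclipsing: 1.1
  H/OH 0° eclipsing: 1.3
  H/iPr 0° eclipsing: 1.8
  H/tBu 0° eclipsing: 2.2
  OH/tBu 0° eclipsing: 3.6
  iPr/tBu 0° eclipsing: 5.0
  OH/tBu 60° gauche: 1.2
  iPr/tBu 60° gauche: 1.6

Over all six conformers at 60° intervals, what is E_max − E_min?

tBu at 0° (eclipsed): H–tBu eclipsed, iPr–H eclipsed, OH–H eclipsed; 2.2 + 1.8 + 1.3 = 5.3 kcal/mol.
tBu at 60° (staggered): iPr–tBu gauche; 1.6 = 1.6 kcal/mol.
tBu at 120° (eclipsed): H–H eclipsed, iPr–tBu eclipsed, OH–H eclipsed; 1.1 + 5.0 + 1.3 = 7.4 kcal/mol.
tBu at 180° (staggered): iPr–tBu gauche, OH–tBu gauche; 1.6 + 1.2 = 2.8 kcal/mol.
tBu at 240° (eclipsed): H–H eclipsed, iPr–H eclipsed, OH–tBu eclipsed; 1.1 + 1.8 + 3.6 = 6.5 kcal/mol.
tBu at 300° (staggered): OH–tBu gauche; 1.2 = 1.2 kcal/mol.
Max at 120° (7.4 kcal/mol), min at 300° (1.2 kcal/mol); barrier = 6.2 kcal/mol.

6.2 kcal/mol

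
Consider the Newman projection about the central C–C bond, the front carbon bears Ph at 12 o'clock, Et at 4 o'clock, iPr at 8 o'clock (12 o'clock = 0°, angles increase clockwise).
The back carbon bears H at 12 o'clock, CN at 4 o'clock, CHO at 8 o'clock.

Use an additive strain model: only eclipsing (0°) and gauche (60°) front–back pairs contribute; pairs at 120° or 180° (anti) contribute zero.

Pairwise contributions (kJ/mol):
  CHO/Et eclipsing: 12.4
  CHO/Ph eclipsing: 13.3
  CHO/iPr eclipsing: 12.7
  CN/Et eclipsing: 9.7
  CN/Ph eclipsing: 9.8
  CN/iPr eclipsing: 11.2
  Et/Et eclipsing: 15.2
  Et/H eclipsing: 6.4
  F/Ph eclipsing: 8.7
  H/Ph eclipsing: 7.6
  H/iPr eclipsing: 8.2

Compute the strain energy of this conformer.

This conformer is eclipsed. Ph at 0° is eclipsed with H at 0° (7.6); Et at 120° is eclipsed with CN at 120° (9.7); iPr at 240° is eclipsed with CHO at 240° (12.7). Total 30.0 kJ/mol.

30.0 kJ/mol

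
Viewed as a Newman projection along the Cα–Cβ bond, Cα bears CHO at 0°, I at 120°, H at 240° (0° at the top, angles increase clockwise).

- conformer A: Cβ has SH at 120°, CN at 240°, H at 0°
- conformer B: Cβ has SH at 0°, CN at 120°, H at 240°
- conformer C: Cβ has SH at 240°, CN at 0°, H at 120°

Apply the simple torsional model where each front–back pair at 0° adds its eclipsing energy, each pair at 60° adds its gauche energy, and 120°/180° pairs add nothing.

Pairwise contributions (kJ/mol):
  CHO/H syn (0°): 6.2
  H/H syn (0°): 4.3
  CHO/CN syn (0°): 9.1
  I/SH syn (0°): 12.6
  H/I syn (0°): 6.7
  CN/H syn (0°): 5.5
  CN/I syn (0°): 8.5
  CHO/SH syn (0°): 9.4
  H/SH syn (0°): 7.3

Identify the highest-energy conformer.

A (eclipsed): CHO(0°)/H(0°) eclipsed 6.2; I(120°)/SH(120°) eclipsed 12.6; H(240°)/CN(240°) eclipsed 5.5 → 24.3 kJ/mol.
B (eclipsed): CHO(0°)/SH(0°) eclipsed 9.4; I(120°)/CN(120°) eclipsed 8.5; H(240°)/H(240°) eclipsed 4.3 → 22.2 kJ/mol.
C (eclipsed): CHO(0°)/CN(0°) eclipsed 9.1; I(120°)/H(120°) eclipsed 6.7; H(240°)/SH(240°) eclipsed 7.3 → 23.1 kJ/mol.
A has the highest total (24.3 kJ/mol).

A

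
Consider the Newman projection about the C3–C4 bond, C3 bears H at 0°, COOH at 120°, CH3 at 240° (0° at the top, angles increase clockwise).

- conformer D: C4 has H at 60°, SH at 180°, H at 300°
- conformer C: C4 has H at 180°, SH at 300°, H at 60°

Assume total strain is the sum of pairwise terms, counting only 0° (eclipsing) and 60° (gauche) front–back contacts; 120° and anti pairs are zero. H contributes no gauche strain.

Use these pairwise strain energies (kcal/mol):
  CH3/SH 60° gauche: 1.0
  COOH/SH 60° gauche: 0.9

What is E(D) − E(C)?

+0.9 kcal/mol

D (staggered): COOH–SH gauche, CH3–SH gauche; 0.9 + 1.0 = 1.9 kcal/mol.
C (staggered): CH3–SH gauche; 1.0 = 1.0 kcal/mol.
E(D) − E(C) = 1.9 − 1.0 = +0.9 kcal/mol.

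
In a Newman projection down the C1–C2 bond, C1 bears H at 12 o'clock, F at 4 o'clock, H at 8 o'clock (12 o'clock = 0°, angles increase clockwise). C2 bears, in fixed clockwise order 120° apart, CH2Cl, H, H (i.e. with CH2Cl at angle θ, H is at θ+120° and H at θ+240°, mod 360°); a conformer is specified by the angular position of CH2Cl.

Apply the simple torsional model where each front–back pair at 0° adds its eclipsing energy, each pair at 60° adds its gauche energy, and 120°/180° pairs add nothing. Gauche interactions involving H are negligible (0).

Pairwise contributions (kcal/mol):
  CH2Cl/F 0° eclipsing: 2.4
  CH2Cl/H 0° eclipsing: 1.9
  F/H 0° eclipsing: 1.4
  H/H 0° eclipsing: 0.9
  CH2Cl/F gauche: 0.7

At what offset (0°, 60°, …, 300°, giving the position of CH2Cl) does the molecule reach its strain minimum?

CH2Cl at 0° (eclipsed): H–CH2Cl eclipsed, F–H eclipsed, H–H eclipsed; 1.9 + 1.4 + 0.9 = 4.2 kcal/mol.
CH2Cl at 60° (staggered): F–CH2Cl gauche; 0.7 = 0.7 kcal/mol.
CH2Cl at 120° (eclipsed): H–H eclipsed, F–CH2Cl eclipsed, H–H eclipsed; 0.9 + 2.4 + 0.9 = 4.2 kcal/mol.
CH2Cl at 180° (staggered): F–CH2Cl gauche; 0.7 = 0.7 kcal/mol.
CH2Cl at 240° (eclipsed): H–H eclipsed, F–H eclipsed, H–CH2Cl eclipsed; 0.9 + 1.4 + 1.9 = 4.2 kcal/mol.
CH2Cl at 300° (staggered): no non-H gauche contacts → 0.0 kcal/mol.
The minimum (0.0 kcal/mol) occurs with CH2Cl at 300°.

300°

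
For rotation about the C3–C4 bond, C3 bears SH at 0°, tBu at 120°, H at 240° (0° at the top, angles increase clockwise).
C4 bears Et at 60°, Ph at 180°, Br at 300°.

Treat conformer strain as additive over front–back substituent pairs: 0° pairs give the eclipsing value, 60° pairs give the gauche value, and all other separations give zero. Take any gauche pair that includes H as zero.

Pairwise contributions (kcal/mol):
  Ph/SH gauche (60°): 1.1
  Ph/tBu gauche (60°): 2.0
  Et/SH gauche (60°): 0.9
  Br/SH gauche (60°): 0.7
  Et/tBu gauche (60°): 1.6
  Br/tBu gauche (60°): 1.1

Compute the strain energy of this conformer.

This conformer (staggered): SH(0°)/Et(60°) gauche 0.9; SH(0°)/Br(300°) gauche 0.7; tBu(120°)/Et(60°) gauche 1.6; tBu(120°)/Ph(180°) gauche 2.0 → 5.2 kcal/mol.

5.2 kcal/mol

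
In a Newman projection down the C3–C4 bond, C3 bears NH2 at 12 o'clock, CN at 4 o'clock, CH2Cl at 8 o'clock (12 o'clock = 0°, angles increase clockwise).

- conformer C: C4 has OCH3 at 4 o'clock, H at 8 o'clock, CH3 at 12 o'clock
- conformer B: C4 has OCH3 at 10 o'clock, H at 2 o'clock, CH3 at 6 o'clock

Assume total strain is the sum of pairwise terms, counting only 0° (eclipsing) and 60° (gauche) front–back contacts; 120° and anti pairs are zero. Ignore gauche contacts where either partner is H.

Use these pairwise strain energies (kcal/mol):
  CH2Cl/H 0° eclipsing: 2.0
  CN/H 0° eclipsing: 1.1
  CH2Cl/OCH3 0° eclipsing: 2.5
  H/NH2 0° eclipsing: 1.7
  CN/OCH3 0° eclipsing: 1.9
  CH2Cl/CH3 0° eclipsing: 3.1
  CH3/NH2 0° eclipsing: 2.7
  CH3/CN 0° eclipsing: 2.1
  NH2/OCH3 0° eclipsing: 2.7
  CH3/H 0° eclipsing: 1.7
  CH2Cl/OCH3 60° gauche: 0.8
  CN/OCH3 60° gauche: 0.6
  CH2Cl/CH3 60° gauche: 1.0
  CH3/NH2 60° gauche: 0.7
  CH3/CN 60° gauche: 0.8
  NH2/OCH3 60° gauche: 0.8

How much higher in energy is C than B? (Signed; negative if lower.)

+3.2 kcal/mol

C is eclipsed. NH2 at 0° is eclipsed with CH3 at 0° (2.7); CN at 120° is eclipsed with OCH3 at 120° (1.9); CH2Cl at 240° is eclipsed with H at 240° (2.0). Total 6.6 kcal/mol.
B is staggered. NH2 at 0° is gauche with OCH3 at 300° (0.8); CN at 120° is gauche with CH3 at 180° (0.8); CH2Cl at 240° is gauche with OCH3 at 300° (0.8); CH2Cl at 240° is gauche with CH3 at 180° (1.0). Total 3.4 kcal/mol.
E(C) − E(B) = 6.6 − 3.4 = +3.2 kcal/mol.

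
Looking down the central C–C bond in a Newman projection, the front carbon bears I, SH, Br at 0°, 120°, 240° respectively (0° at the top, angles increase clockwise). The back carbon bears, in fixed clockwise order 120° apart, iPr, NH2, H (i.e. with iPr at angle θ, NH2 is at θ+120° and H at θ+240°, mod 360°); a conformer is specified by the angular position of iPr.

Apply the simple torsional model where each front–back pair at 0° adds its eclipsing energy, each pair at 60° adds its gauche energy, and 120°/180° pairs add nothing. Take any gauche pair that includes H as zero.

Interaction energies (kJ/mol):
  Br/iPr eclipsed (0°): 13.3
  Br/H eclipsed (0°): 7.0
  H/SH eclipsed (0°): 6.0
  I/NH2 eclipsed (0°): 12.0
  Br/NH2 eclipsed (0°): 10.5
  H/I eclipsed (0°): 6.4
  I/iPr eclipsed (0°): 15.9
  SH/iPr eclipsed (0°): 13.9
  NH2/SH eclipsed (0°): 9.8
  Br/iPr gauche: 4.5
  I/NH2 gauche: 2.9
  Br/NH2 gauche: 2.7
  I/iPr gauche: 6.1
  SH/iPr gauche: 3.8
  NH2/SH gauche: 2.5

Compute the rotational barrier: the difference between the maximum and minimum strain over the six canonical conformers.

iPr at 0° is eclipsed. I at 0° is eclipsed with iPr at 0° (15.9); SH at 120° is eclipsed with NH2 at 120° (9.8); Br at 240° is eclipsed with H at 240° (7.0). Total 32.7 kJ/mol.
iPr at 60° is staggered. I at 0° is gauche with iPr at 60° (6.1); SH at 120° is gauche with iPr at 60° (3.8); SH at 120° is gauche with NH2 at 180° (2.5); Br at 240° is gauche with NH2 at 180° (2.7). Total 15.1 kJ/mol.
iPr at 120° is eclipsed. I at 0° is eclipsed with H at 0° (6.4); SH at 120° is eclipsed with iPr at 120° (13.9); Br at 240° is eclipsed with NH2 at 240° (10.5). Total 30.8 kJ/mol.
iPr at 180° is staggered. I at 0° is gauche with NH2 at 300° (2.9); SH at 120° is gauche with iPr at 180° (3.8); Br at 240° is gauche with iPr at 180° (4.5); Br at 240° is gauche with NH2 at 300° (2.7). Total 13.9 kJ/mol.
iPr at 240° is eclipsed. I at 0° is eclipsed with NH2 at 0° (12.0); SH at 120° is eclipsed with H at 120° (6.0); Br at 240° is eclipsed with iPr at 240° (13.3). Total 31.3 kJ/mol.
iPr at 300° is staggered. I at 0° is gauche with iPr at 300° (6.1); I at 0° is gauche with NH2 at 60° (2.9); SH at 120° is gauche with NH2 at 60° (2.5); Br at 240° is gauche with iPr at 300° (4.5). Total 16.0 kJ/mol.
Max at 0° (32.7 kJ/mol), min at 180° (13.9 kJ/mol); barrier = 18.8 kJ/mol.

18.8 kJ/mol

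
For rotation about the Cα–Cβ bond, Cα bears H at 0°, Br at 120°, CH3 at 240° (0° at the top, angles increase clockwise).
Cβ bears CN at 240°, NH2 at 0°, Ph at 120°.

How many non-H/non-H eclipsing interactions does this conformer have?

Non-H eclipsing pairs: Br(120°)/Ph(120°); CH3(240°)/CN(240°) — 2 interactions.

2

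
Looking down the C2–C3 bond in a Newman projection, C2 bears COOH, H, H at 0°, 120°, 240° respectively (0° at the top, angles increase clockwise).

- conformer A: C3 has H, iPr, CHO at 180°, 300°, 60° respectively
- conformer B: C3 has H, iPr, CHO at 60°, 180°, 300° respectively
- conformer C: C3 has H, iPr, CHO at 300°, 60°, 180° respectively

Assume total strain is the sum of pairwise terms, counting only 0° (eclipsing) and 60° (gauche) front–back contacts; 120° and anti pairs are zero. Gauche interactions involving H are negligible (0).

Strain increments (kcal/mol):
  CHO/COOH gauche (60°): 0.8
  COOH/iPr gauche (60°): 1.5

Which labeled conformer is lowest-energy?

A (staggered): COOH(0°)/iPr(300°) gauche 1.5; COOH(0°)/CHO(60°) gauche 0.8 → 2.3 kcal/mol.
B (staggered): COOH(0°)/CHO(300°) gauche 0.8 → 0.8 kcal/mol.
C (staggered): COOH(0°)/iPr(60°) gauche 1.5 → 1.5 kcal/mol.
B has the lowest total (0.8 kcal/mol).

B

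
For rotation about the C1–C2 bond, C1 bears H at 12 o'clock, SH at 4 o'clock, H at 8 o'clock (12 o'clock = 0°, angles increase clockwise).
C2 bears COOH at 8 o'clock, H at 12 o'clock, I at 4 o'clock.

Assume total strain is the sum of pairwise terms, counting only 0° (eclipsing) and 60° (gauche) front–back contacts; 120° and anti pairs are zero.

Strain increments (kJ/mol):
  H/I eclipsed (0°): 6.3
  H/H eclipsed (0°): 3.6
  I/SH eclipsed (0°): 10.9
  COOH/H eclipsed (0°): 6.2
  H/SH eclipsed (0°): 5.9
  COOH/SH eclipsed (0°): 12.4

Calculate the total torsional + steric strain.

This conformer (eclipsed): H(0°)/H(0°) eclipsed 3.6; SH(120°)/I(120°) eclipsed 10.9; H(240°)/COOH(240°) eclipsed 6.2 → 20.7 kJ/mol.

20.7 kJ/mol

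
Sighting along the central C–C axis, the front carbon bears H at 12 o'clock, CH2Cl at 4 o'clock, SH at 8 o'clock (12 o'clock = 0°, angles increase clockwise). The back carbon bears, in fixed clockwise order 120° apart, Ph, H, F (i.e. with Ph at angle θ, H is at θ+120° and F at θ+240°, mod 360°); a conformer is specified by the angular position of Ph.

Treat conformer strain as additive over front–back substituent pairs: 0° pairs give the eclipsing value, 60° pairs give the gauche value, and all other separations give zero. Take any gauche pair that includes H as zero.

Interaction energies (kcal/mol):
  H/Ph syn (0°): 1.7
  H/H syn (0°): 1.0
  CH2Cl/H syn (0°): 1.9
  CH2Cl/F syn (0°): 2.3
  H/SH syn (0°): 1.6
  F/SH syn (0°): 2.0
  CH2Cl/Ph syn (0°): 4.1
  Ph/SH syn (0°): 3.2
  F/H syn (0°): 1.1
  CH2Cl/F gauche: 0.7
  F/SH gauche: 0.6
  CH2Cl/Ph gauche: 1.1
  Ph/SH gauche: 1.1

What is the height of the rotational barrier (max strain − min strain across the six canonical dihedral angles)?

5.1 kcal/mol

Ph at 0° (eclipsed): H–Ph eclipsed, CH2Cl–H eclipsed, SH–F eclipsed; 1.7 + 1.9 + 2.0 = 5.6 kcal/mol.
Ph at 60° (staggered): CH2Cl–Ph gauche, SH–F gauche; 1.1 + 0.6 = 1.7 kcal/mol.
Ph at 120° (eclipsed): H–F eclipsed, CH2Cl–Ph eclipsed, SH–H eclipsed; 1.1 + 4.1 + 1.6 = 6.8 kcal/mol.
Ph at 180° (staggered): CH2Cl–Ph gauche, CH2Cl–F gauche, SH–Ph gauche; 1.1 + 0.7 + 1.1 = 2.9 kcal/mol.
Ph at 240° (eclipsed): H–H eclipsed, CH2Cl–F eclipsed, SH–Ph eclipsed; 1.0 + 2.3 + 3.2 = 6.5 kcal/mol.
Ph at 300° (staggered): CH2Cl–F gauche, SH–Ph gauche, SH–F gauche; 0.7 + 1.1 + 0.6 = 2.4 kcal/mol.
Max at 120° (6.8 kcal/mol), min at 60° (1.7 kcal/mol); barrier = 5.1 kcal/mol.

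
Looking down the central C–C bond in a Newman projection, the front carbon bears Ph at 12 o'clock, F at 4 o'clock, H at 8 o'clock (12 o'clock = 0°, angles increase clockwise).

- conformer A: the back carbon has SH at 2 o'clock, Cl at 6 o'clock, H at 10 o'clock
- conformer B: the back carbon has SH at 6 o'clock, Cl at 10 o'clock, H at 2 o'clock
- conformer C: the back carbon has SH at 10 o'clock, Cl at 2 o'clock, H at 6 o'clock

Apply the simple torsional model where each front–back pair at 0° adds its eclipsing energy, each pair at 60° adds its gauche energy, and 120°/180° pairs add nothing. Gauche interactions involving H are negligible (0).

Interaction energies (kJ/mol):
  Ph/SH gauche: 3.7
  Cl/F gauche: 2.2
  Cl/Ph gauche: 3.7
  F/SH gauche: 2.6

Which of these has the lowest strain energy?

B

A (staggered): Ph(0°)/SH(60°) gauche 3.7; F(120°)/SH(60°) gauche 2.6; F(120°)/Cl(180°) gauche 2.2 → 8.5 kJ/mol.
B (staggered): Ph(0°)/Cl(300°) gauche 3.7; F(120°)/SH(180°) gauche 2.6 → 6.3 kJ/mol.
C (staggered): Ph(0°)/SH(300°) gauche 3.7; Ph(0°)/Cl(60°) gauche 3.7; F(120°)/Cl(60°) gauche 2.2 → 9.6 kJ/mol.
B has the lowest total (6.3 kJ/mol).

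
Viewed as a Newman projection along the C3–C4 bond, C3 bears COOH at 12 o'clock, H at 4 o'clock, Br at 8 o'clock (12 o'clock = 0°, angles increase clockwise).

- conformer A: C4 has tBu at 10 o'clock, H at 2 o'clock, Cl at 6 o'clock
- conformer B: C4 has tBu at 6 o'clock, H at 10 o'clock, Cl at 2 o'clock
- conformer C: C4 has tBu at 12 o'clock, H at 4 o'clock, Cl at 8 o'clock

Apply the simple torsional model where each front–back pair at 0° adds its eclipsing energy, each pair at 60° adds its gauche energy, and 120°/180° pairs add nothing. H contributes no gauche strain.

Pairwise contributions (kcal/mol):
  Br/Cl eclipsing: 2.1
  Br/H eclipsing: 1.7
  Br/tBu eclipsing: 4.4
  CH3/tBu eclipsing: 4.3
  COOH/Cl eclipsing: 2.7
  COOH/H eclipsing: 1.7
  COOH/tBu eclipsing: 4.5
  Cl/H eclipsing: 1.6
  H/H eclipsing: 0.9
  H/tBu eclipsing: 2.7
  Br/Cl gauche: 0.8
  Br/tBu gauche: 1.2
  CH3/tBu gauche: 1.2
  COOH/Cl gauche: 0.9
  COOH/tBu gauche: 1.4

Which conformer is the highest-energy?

C

A (staggered): COOH–tBu gauche, Br–tBu gauche, Br–Cl gauche; 1.4 + 1.2 + 0.8 = 3.4 kcal/mol.
B (staggered): COOH–Cl gauche, Br–tBu gauche; 0.9 + 1.2 = 2.1 kcal/mol.
C (eclipsed): COOH–tBu eclipsed, H–H eclipsed, Br–Cl eclipsed; 4.5 + 0.9 + 2.1 = 7.5 kcal/mol.
C has the highest total (7.5 kcal/mol).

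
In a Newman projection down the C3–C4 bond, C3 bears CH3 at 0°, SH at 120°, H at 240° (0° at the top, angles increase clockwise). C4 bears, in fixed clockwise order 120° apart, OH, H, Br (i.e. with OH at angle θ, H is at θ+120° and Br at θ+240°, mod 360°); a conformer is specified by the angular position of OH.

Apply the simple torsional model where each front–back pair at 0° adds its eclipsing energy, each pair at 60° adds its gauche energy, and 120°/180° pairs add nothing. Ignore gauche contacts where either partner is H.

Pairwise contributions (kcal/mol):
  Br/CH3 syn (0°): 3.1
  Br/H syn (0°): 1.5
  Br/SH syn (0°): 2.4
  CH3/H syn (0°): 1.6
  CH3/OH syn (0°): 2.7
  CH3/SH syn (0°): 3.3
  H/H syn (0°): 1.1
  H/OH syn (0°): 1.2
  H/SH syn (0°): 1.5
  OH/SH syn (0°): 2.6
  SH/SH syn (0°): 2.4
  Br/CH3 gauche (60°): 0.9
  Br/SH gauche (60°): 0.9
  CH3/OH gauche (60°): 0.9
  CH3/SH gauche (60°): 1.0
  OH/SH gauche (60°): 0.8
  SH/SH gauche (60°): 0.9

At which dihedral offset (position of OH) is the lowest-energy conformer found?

OH at 0° (eclipsed): CH3–OH eclipsed, SH–H eclipsed, H–Br eclipsed; 2.7 + 1.5 + 1.5 = 5.7 kcal/mol.
OH at 60° (staggered): CH3–OH gauche, CH3–Br gauche, SH–OH gauche; 0.9 + 0.9 + 0.8 = 2.6 kcal/mol.
OH at 120° (eclipsed): CH3–Br eclipsed, SH–OH eclipsed, H–H eclipsed; 3.1 + 2.6 + 1.1 = 6.8 kcal/mol.
OH at 180° (staggered): CH3–Br gauche, SH–OH gauche, SH–Br gauche; 0.9 + 0.8 + 0.9 = 2.6 kcal/mol.
OH at 240° (eclipsed): CH3–H eclipsed, SH–Br eclipsed, H–OH eclipsed; 1.6 + 2.4 + 1.2 = 5.2 kcal/mol.
OH at 300° (staggered): CH3–OH gauche, SH–Br gauche; 0.9 + 0.9 = 1.8 kcal/mol.
The minimum (1.8 kcal/mol) occurs with OH at 300°.

300°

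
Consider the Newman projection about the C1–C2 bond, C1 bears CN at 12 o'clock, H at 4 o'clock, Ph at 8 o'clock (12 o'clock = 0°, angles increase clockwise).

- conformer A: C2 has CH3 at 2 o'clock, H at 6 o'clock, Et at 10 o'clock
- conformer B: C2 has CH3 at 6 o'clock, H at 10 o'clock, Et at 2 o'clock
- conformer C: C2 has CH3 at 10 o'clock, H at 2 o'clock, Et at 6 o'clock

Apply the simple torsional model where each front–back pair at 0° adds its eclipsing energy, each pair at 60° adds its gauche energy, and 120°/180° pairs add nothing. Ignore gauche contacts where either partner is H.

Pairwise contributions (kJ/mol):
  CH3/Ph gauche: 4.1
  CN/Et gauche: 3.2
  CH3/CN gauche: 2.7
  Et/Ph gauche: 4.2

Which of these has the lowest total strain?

A (staggered): CN(0°)/CH3(60°) gauche 2.7; CN(0°)/Et(300°) gauche 3.2; Ph(240°)/Et(300°) gauche 4.2 → 10.1 kJ/mol.
B (staggered): CN(0°)/Et(60°) gauche 3.2; Ph(240°)/CH3(180°) gauche 4.1 → 7.3 kJ/mol.
C (staggered): CN(0°)/CH3(300°) gauche 2.7; Ph(240°)/CH3(300°) gauche 4.1; Ph(240°)/Et(180°) gauche 4.2 → 11.0 kJ/mol.
B has the lowest total (7.3 kJ/mol).

B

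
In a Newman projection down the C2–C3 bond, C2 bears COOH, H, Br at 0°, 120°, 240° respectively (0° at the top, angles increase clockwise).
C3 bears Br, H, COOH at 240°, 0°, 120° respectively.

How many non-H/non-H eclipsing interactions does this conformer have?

1

Non-H eclipsing pairs: Br(240°)/Br(240°) — 1 interaction.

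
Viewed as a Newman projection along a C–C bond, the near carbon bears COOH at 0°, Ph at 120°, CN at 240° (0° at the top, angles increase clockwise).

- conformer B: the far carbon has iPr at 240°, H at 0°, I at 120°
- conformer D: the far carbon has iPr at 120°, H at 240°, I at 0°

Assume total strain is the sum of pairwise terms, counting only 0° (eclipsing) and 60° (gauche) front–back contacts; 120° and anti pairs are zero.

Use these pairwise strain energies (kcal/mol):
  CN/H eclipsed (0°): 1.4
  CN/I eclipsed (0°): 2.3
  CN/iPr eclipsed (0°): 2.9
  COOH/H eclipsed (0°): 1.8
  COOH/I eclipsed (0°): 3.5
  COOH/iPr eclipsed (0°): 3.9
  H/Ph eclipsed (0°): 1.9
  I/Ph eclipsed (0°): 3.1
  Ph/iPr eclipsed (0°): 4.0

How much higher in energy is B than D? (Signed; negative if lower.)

-1.1 kcal/mol

B (eclipsed): COOH–H eclipsed, Ph–I eclipsed, CN–iPr eclipsed; 1.8 + 3.1 + 2.9 = 7.8 kcal/mol.
D (eclipsed): COOH–I eclipsed, Ph–iPr eclipsed, CN–H eclipsed; 3.5 + 4.0 + 1.4 = 8.9 kcal/mol.
E(B) − E(D) = 7.8 − 8.9 = -1.1 kcal/mol.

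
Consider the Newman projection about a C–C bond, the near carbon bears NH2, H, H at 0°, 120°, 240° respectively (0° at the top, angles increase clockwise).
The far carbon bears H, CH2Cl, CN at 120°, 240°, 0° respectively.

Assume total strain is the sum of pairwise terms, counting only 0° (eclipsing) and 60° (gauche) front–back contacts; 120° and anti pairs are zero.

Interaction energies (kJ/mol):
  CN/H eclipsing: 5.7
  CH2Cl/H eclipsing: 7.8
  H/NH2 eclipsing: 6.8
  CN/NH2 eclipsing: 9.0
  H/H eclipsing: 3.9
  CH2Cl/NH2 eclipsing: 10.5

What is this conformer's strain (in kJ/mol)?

This conformer is eclipsed. NH2 at 0° is eclipsed with CN at 0° (9.0); H at 120° is eclipsed with H at 120° (3.9); H at 240° is eclipsed with CH2Cl at 240° (7.8). Total 20.7 kJ/mol.

20.7 kJ/mol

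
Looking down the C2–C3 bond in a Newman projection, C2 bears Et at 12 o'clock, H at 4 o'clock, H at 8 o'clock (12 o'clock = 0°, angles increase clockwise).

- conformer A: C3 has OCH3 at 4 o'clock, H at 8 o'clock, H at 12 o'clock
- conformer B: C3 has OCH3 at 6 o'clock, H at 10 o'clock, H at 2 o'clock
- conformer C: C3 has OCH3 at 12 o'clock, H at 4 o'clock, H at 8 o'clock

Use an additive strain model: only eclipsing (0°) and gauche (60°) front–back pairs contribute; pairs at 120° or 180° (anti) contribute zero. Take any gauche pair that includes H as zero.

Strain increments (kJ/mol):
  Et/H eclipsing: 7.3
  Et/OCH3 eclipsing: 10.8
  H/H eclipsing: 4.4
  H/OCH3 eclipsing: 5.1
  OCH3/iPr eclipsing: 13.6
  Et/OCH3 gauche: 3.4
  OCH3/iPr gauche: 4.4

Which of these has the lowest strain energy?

A (eclipsed): Et–H eclipsed, H–OCH3 eclipsed, H–H eclipsed; 7.3 + 5.1 + 4.4 = 16.8 kJ/mol.
B (staggered): no non-H gauche contacts → 0.0 kJ/mol.
C (eclipsed): Et–OCH3 eclipsed, H–H eclipsed, H–H eclipsed; 10.8 + 4.4 + 4.4 = 19.6 kJ/mol.
B has the lowest total (0.0 kJ/mol).

B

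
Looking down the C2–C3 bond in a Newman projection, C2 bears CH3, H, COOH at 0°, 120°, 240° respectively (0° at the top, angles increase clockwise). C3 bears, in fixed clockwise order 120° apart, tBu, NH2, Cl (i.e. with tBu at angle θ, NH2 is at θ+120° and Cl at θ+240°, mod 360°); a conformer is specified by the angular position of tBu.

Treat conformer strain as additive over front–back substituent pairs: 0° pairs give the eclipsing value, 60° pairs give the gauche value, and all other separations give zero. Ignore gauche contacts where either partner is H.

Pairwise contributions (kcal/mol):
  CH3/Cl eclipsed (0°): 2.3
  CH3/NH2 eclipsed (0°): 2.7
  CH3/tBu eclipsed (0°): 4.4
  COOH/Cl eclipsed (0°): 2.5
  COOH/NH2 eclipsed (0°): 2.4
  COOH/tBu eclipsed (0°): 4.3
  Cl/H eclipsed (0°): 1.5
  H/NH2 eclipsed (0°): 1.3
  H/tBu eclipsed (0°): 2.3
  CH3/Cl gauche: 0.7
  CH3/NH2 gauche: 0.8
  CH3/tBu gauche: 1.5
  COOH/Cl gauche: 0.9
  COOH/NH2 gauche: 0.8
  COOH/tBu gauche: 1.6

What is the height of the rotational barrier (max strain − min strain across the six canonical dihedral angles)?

tBu at 0° (eclipsed): CH3(0°)/tBu(0°) eclipsed 4.4; H(120°)/NH2(120°) eclipsed 1.3; COOH(240°)/Cl(240°) eclipsed 2.5 → 8.2 kcal/mol.
tBu at 60° (staggered): CH3(0°)/tBu(60°) gauche 1.5; CH3(0°)/Cl(300°) gauche 0.7; COOH(240°)/NH2(180°) gauche 0.8; COOH(240°)/Cl(300°) gauche 0.9 → 3.9 kcal/mol.
tBu at 120° (eclipsed): CH3(0°)/Cl(0°) eclipsed 2.3; H(120°)/tBu(120°) eclipsed 2.3; COOH(240°)/NH2(240°) eclipsed 2.4 → 7.0 kcal/mol.
tBu at 180° (staggered): CH3(0°)/NH2(300°) gauche 0.8; CH3(0°)/Cl(60°) gauche 0.7; COOH(240°)/tBu(180°) gauche 1.6; COOH(240°)/NH2(300°) gauche 0.8 → 3.9 kcal/mol.
tBu at 240° (eclipsed): CH3(0°)/NH2(0°) eclipsed 2.7; H(120°)/Cl(120°) eclipsed 1.5; COOH(240°)/tBu(240°) eclipsed 4.3 → 8.5 kcal/mol.
tBu at 300° (staggered): CH3(0°)/tBu(300°) gauche 1.5; CH3(0°)/NH2(60°) gauche 0.8; COOH(240°)/tBu(300°) gauche 1.6; COOH(240°)/Cl(180°) gauche 0.9 → 4.8 kcal/mol.
Max at 240° (8.5 kcal/mol), min at 60° (3.9 kcal/mol); barrier = 4.6 kcal/mol.

4.6 kcal/mol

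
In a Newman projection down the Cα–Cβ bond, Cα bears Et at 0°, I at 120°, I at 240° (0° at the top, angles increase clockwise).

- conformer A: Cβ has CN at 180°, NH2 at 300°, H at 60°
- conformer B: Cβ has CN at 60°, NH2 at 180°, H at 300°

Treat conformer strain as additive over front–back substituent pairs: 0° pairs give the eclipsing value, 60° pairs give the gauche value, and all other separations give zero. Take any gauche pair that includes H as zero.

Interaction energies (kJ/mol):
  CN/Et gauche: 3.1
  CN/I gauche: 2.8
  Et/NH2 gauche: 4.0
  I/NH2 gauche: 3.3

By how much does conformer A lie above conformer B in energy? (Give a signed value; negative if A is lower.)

+0.4 kJ/mol

A (staggered): Et(0°)/NH2(300°) gauche 4.0; I(120°)/CN(180°) gauche 2.8; I(240°)/CN(180°) gauche 2.8; I(240°)/NH2(300°) gauche 3.3 → 12.9 kJ/mol.
B (staggered): Et(0°)/CN(60°) gauche 3.1; I(120°)/CN(60°) gauche 2.8; I(120°)/NH2(180°) gauche 3.3; I(240°)/NH2(180°) gauche 3.3 → 12.5 kJ/mol.
E(A) − E(B) = 12.9 − 12.5 = +0.4 kJ/mol.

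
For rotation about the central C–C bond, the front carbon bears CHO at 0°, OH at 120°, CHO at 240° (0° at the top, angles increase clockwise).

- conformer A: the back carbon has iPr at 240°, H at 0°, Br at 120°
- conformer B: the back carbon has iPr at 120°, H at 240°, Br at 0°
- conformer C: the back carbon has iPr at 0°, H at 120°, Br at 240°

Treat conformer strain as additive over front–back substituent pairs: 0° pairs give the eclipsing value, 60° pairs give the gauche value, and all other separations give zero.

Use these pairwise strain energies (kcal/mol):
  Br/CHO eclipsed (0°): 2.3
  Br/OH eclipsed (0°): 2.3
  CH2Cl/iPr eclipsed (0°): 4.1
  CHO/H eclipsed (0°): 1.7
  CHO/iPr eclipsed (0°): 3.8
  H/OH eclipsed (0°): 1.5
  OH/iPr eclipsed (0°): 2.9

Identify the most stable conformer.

A (eclipsed): CHO(0°)/H(0°) eclipsed 1.7; OH(120°)/Br(120°) eclipsed 2.3; CHO(240°)/iPr(240°) eclipsed 3.8 → 7.8 kcal/mol.
B (eclipsed): CHO(0°)/Br(0°) eclipsed 2.3; OH(120°)/iPr(120°) eclipsed 2.9; CHO(240°)/H(240°) eclipsed 1.7 → 6.9 kcal/mol.
C (eclipsed): CHO(0°)/iPr(0°) eclipsed 3.8; OH(120°)/H(120°) eclipsed 1.5; CHO(240°)/Br(240°) eclipsed 2.3 → 7.6 kcal/mol.
B has the lowest total (6.9 kcal/mol).

B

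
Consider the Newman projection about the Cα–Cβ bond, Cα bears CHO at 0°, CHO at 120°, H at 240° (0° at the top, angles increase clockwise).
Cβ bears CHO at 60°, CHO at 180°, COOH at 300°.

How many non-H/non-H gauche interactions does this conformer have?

Non-H gauche pairs: CHO(0°)/CHO(60°); CHO(0°)/COOH(300°); CHO(120°)/CHO(60°); CHO(120°)/CHO(180°) — 4 interactions.

4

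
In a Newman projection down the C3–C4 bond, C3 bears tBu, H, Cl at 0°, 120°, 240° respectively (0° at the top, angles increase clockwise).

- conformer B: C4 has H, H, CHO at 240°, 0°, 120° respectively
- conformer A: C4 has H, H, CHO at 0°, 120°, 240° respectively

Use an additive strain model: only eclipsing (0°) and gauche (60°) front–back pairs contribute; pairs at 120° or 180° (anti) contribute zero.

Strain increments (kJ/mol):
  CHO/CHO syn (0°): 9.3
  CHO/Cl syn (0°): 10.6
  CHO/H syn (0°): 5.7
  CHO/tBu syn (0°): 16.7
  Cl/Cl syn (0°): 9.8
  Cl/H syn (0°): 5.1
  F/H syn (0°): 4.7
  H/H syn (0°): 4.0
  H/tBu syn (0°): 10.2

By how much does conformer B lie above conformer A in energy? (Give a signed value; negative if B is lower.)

-3.8 kJ/mol

B (eclipsed): tBu–H eclipsed, H–CHO eclipsed, Cl–H eclipsed; 10.2 + 5.7 + 5.1 = 21.0 kJ/mol.
A (eclipsed): tBu–H eclipsed, H–H eclipsed, Cl–CHO eclipsed; 10.2 + 4.0 + 10.6 = 24.8 kJ/mol.
E(B) − E(A) = 21.0 − 24.8 = -3.8 kJ/mol.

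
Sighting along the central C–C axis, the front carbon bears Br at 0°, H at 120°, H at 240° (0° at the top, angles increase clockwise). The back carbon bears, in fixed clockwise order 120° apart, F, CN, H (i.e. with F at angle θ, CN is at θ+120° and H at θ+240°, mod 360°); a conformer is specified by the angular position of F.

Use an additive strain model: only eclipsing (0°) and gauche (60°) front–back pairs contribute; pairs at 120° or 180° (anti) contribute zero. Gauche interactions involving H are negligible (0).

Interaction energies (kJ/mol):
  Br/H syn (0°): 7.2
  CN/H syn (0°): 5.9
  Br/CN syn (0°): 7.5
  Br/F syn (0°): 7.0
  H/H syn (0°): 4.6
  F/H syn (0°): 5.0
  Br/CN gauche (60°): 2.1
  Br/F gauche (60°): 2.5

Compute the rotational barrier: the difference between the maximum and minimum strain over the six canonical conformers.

16.0 kJ/mol

F at 0° (eclipsed): Br–F eclipsed, H–CN eclipsed, H–H eclipsed; 7.0 + 5.9 + 4.6 = 17.5 kJ/mol.
F at 60° (staggered): Br–F gauche; 2.5 = 2.5 kJ/mol.
F at 120° (eclipsed): Br–H eclipsed, H–F eclipsed, H–CN eclipsed; 7.2 + 5.0 + 5.9 = 18.1 kJ/mol.
F at 180° (staggered): Br–CN gauche; 2.1 = 2.1 kJ/mol.
F at 240° (eclipsed): Br–CN eclipsed, H–H eclipsed, H–F eclipsed; 7.5 + 4.6 + 5.0 = 17.1 kJ/mol.
F at 300° (staggered): Br–F gauche, Br–CN gauche; 2.5 + 2.1 = 4.6 kJ/mol.
Max at 120° (18.1 kJ/mol), min at 180° (2.1 kJ/mol); barrier = 16.0 kJ/mol.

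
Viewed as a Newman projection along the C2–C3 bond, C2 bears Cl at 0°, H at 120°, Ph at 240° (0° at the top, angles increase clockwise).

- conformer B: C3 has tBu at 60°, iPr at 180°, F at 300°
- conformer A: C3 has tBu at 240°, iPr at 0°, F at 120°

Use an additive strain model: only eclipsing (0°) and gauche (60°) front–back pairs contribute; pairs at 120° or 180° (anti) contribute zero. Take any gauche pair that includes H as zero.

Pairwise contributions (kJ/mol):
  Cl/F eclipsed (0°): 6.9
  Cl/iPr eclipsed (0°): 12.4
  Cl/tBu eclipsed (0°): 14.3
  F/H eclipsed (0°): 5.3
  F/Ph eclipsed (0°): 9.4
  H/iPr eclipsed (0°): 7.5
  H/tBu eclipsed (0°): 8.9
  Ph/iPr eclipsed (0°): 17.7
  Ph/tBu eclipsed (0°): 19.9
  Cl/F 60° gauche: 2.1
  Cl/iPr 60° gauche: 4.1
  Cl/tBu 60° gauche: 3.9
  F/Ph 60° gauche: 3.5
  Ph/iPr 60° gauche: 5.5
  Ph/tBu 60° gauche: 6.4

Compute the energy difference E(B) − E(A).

B (staggered): Cl–tBu gauche, Cl–F gauche, Ph–iPr gauche, Ph–F gauche; 3.9 + 2.1 + 5.5 + 3.5 = 15.0 kJ/mol.
A (eclipsed): Cl–iPr eclipsed, H–F eclipsed, Ph–tBu eclipsed; 12.4 + 5.3 + 19.9 = 37.6 kJ/mol.
E(B) − E(A) = 15.0 − 37.6 = -22.6 kJ/mol.

-22.6 kJ/mol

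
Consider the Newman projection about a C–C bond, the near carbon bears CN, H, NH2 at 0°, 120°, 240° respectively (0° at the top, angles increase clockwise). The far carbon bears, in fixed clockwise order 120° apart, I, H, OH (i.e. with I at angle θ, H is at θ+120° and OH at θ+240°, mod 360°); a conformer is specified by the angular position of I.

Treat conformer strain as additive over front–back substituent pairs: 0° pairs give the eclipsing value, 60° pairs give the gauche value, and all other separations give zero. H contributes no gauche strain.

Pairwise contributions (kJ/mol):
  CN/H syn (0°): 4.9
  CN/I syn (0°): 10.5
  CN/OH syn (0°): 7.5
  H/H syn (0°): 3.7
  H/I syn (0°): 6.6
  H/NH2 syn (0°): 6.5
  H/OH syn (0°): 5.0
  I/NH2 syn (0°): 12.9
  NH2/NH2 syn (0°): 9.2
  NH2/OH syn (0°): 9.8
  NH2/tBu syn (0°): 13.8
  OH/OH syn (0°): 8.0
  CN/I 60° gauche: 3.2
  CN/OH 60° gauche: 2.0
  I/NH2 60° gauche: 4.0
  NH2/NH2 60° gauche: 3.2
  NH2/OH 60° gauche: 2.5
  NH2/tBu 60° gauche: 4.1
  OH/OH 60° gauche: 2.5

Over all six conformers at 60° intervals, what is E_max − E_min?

18.0 kJ/mol

I at 0° (eclipsed): CN(0°)/I(0°) eclipsed 10.5; H(120°)/H(120°) eclipsed 3.7; NH2(240°)/OH(240°) eclipsed 9.8 → 24.0 kJ/mol.
I at 60° (staggered): CN(0°)/I(60°) gauche 3.2; CN(0°)/OH(300°) gauche 2.0; NH2(240°)/OH(300°) gauche 2.5 → 7.7 kJ/mol.
I at 120° (eclipsed): CN(0°)/OH(0°) eclipsed 7.5; H(120°)/I(120°) eclipsed 6.6; NH2(240°)/H(240°) eclipsed 6.5 → 20.6 kJ/mol.
I at 180° (staggered): CN(0°)/OH(60°) gauche 2.0; NH2(240°)/I(180°) gauche 4.0 → 6.0 kJ/mol.
I at 240° (eclipsed): CN(0°)/H(0°) eclipsed 4.9; H(120°)/OH(120°) eclipsed 5.0; NH2(240°)/I(240°) eclipsed 12.9 → 22.8 kJ/mol.
I at 300° (staggered): CN(0°)/I(300°) gauche 3.2; NH2(240°)/I(300°) gauche 4.0; NH2(240°)/OH(180°) gauche 2.5 → 9.7 kJ/mol.
Max at 0° (24.0 kJ/mol), min at 180° (6.0 kJ/mol); barrier = 18.0 kJ/mol.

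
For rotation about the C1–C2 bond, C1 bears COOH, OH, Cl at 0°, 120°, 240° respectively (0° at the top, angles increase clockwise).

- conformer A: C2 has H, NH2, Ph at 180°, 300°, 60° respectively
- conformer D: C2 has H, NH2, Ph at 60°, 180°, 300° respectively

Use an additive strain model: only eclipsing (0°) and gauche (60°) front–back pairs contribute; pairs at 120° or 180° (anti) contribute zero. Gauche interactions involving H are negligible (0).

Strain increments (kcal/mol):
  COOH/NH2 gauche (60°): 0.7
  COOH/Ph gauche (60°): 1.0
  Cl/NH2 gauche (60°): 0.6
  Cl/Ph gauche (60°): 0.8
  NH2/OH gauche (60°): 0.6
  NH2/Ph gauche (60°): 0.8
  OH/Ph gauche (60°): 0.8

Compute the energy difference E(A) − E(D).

+0.1 kcal/mol

A (staggered): COOH–NH2 gauche, COOH–Ph gauche, OH–Ph gauche, Cl–NH2 gauche; 0.7 + 1.0 + 0.8 + 0.6 = 3.1 kcal/mol.
D (staggered): COOH–Ph gauche, OH–NH2 gauche, Cl–NH2 gauche, Cl–Ph gauche; 1.0 + 0.6 + 0.6 + 0.8 = 3.0 kcal/mol.
E(A) − E(D) = 3.1 − 3.0 = +0.1 kcal/mol.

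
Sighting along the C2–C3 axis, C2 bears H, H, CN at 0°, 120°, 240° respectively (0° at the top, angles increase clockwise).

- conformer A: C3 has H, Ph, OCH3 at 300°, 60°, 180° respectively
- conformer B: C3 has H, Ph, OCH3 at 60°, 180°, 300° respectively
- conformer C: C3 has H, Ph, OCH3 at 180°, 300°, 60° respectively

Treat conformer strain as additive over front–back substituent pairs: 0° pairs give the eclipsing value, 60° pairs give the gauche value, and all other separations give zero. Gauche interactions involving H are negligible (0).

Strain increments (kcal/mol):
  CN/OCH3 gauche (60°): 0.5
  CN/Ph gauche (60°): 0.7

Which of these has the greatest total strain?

B

A (staggered): CN–OCH3 gauche; 0.5 = 0.5 kcal/mol.
B (staggered): CN–Ph gauche, CN–OCH3 gauche; 0.7 + 0.5 = 1.2 kcal/mol.
C (staggered): CN–Ph gauche; 0.7 = 0.7 kcal/mol.
B has the highest total (1.2 kcal/mol).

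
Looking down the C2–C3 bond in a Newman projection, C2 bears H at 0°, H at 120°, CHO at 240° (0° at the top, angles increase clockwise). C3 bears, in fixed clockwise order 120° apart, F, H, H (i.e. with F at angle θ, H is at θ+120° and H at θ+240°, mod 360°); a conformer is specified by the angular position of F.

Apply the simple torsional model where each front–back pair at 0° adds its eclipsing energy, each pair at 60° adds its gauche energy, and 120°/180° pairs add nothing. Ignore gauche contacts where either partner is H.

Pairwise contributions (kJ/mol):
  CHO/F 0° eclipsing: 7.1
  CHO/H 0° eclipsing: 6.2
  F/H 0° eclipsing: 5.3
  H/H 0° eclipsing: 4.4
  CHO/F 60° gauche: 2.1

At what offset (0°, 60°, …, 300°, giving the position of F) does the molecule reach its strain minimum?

F at 0° (eclipsed): H–F eclipsed, H–H eclipsed, CHO–H eclipsed; 5.3 + 4.4 + 6.2 = 15.9 kJ/mol.
F at 60° (staggered): no non-H gauche contacts → 0.0 kJ/mol.
F at 120° (eclipsed): H–H eclipsed, H–F eclipsed, CHO–H eclipsed; 4.4 + 5.3 + 6.2 = 15.9 kJ/mol.
F at 180° (staggered): CHO–F gauche; 2.1 = 2.1 kJ/mol.
F at 240° (eclipsed): H–H eclipsed, H–H eclipsed, CHO–F eclipsed; 4.4 + 4.4 + 7.1 = 15.9 kJ/mol.
F at 300° (staggered): CHO–F gauche; 2.1 = 2.1 kJ/mol.
The minimum (0.0 kJ/mol) occurs with F at 60°.

60°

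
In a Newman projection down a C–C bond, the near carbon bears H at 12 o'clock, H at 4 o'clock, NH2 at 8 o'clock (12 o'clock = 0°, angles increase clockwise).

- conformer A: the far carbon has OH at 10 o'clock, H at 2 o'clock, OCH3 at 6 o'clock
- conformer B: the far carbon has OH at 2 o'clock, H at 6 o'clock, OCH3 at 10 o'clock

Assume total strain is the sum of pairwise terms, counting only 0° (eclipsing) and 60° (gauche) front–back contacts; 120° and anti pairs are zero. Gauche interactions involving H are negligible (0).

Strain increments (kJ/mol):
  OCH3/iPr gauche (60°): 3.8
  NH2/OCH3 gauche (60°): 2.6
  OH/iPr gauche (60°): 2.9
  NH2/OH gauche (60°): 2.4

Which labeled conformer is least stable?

A

A is staggered. NH2 at 240° is gauche with OH at 300° (2.4); NH2 at 240° is gauche with OCH3 at 180° (2.6). Total 5.0 kJ/mol.
B is staggered. NH2 at 240° is gauche with OCH3 at 300° (2.6). Total 2.6 kJ/mol.
A has the highest total (5.0 kJ/mol).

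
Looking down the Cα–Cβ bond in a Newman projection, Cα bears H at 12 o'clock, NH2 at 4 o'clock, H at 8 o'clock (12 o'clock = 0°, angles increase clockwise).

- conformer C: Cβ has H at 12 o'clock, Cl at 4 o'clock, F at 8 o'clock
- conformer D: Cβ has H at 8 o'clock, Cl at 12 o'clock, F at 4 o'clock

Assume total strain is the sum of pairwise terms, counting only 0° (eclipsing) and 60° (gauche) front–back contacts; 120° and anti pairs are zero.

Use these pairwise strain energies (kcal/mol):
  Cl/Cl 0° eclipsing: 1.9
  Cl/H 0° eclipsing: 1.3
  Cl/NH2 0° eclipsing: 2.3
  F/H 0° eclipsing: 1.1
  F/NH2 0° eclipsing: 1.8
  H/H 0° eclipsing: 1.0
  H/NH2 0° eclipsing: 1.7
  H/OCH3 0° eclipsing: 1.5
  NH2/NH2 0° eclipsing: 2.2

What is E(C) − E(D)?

+0.3 kcal/mol

C (eclipsed): H(0°)/H(0°) eclipsed 1.0; NH2(120°)/Cl(120°) eclipsed 2.3; H(240°)/F(240°) eclipsed 1.1 → 4.4 kcal/mol.
D (eclipsed): H(0°)/Cl(0°) eclipsed 1.3; NH2(120°)/F(120°) eclipsed 1.8; H(240°)/H(240°) eclipsed 1.0 → 4.1 kcal/mol.
E(C) − E(D) = 4.4 − 4.1 = +0.3 kcal/mol.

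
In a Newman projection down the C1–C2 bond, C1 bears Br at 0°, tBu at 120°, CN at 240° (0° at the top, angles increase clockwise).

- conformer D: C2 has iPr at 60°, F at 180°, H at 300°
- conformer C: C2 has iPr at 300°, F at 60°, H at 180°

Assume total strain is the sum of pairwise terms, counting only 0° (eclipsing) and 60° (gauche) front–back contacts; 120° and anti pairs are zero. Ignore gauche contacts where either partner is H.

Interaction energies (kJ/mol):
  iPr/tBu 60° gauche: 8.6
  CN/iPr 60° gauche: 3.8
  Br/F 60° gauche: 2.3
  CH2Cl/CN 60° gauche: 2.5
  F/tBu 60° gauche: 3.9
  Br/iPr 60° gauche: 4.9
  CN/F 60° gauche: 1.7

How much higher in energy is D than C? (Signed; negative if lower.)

D (staggered): Br(0°)/iPr(60°) gauche 4.9; tBu(120°)/iPr(60°) gauche 8.6; tBu(120°)/F(180°) gauche 3.9; CN(240°)/F(180°) gauche 1.7 → 19.1 kJ/mol.
C (staggered): Br(0°)/iPr(300°) gauche 4.9; Br(0°)/F(60°) gauche 2.3; tBu(120°)/F(60°) gauche 3.9; CN(240°)/iPr(300°) gauche 3.8 → 14.9 kJ/mol.
E(D) − E(C) = 19.1 − 14.9 = +4.2 kJ/mol.

+4.2 kJ/mol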